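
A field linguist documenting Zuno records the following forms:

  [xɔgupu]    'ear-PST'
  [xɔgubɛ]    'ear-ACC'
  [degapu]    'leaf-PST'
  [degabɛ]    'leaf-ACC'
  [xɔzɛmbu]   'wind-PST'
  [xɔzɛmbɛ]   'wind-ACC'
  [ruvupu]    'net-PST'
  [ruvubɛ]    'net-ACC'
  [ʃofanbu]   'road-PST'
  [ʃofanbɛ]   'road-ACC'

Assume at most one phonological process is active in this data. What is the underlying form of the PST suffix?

/-pu/

The PST suffix surfaces as [-bu] and [-pu], depending on the final segment of the stem.
The ACC suffix, which begins with [b], is invariant after every stem; so [b] is not altered by any rule here.
So the underlying form is /-pu/, and voiceless stops become voiced after a nasal.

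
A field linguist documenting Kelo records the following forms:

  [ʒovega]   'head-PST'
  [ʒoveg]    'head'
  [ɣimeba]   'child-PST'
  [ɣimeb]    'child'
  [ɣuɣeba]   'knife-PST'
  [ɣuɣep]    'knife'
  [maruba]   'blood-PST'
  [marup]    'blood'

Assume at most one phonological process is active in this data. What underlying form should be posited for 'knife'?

In [ɣuɣeba] and [ɣuɣep] the final segment of 'knife' alternates: [b] ~ [p].
Compare 'child', with invariant [b] in [ɣimeba] and [ɣimeb]: an analysis with underlying /b/ and a rule producing [p] in isolation would wrongly predict alternation here too.
The alternation reflects intervocalic voicing: voiceless stops become voiced between vowels. /p/ is underlying.

/ɣuɣep/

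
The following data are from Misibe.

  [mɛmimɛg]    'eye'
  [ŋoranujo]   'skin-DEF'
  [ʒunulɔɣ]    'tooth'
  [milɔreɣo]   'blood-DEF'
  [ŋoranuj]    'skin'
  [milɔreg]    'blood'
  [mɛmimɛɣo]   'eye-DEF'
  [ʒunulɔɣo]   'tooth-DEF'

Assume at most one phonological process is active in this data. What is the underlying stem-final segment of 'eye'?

The root 'eye' surfaces as [mɛmimɛg] and [mɛmimɛɣo], with a stem-final [g] ~ [ɣ] alternation.
Compare 'tooth', with invariant [ɣ] in [ʒunulɔɣ] and [ʒunulɔɣo]: an analysis with underlying /ɣ/ and a rule producing [g] in isolation would wrongly predict alternation here too.
So /g/ is underlying, and a rule of intervocalic spirantization — voiced stops become fricatives between vowels — gives [ɣ].

/g/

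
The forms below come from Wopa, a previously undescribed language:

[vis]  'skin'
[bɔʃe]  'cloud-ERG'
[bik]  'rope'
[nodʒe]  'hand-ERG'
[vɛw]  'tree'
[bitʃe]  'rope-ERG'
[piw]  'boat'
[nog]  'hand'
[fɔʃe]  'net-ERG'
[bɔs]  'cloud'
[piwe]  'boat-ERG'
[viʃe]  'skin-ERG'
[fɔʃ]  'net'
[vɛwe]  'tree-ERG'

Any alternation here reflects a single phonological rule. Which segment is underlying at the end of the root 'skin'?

/s/

'skin' shows [s] ~ [ʃ] at the end of the stem ([vis] vs [viʃe]).
The stem 'net' ([fɔʃ], [fɔʃe]) shows [ʃ] unchanged in both environments, so [ʃ] cannot be basic with [s] derived in isolation.
The alternation reflects palatalization before a front vowel: /k/, /g/ and /s/ become palato-alveolar [tʃ], [dʒ] and [ʃ] before a front vowel. /s/ is underlying.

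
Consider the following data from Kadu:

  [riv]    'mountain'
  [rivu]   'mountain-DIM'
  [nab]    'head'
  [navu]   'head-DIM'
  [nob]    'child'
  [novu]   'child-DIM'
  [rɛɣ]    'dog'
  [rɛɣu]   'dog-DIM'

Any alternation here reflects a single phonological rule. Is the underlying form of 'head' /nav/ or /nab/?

/nab/

The stem for 'head' ends in [b] in [nab] but [v] in [navu].
Compare 'mountain', with invariant [v] in [riv] and [rivu]: an analysis with underlying /v/ and a rule producing [b] in isolation would wrongly predict alternation here too.
Therefore /b/ is basic and [v] is derived by intervocalic spirantization (voiced stops become fricatives between vowels).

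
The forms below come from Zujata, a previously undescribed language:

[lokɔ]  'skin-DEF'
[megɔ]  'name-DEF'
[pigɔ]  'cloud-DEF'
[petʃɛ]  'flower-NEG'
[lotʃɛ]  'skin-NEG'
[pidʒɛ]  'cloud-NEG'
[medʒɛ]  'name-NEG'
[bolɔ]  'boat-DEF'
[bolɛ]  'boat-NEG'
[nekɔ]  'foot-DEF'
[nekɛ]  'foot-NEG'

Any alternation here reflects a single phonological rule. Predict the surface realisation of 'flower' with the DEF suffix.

[pekɔ]

'skin' shows [k] ~ [tʃ] at the end of the stem ([lokɔ] vs [lotʃɛ]).
If /k/ were underlying and a rule turned it into [tʃ] before the NEG suffix, 'foot' would also alternate; but it has [k] in both [nekɔ] and [nekɛ].
The alternation reflects depalatalization: palato-alveolar /tʃ/ and /dʒ/ become [k] and [g] when no front vowel follows. /tʃ/ is underlying.
The one attested form of 'flower', [petʃɛ], shows underlying /petʃ/. Applying the same rule when no front vowel follows gives [pekɔ].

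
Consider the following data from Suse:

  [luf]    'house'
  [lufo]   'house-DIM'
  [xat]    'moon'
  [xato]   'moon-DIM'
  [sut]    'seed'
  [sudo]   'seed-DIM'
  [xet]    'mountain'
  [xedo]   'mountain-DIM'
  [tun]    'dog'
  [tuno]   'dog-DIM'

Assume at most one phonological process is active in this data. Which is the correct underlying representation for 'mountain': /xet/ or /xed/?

/xed/

'mountain' shows [t] ~ [d] at the end of the stem ([xet] vs [xedo]).
If /t/ were underlying and a rule turned it into [d] before the DIM suffix, 'moon' would also alternate; but it has [t] in both [xat] and [xato].
So /d/ is underlying, and a rule of word-final obstruent devoicing — voiced obstruents become voiceless word-finally — gives [t].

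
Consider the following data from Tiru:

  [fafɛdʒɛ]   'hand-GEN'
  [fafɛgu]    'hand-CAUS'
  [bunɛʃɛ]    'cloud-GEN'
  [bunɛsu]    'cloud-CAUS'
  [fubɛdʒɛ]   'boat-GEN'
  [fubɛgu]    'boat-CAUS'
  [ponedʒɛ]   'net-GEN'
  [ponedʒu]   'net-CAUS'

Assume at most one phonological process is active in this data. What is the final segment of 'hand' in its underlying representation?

The root 'hand' surfaces as [fafɛdʒɛ] and [fafɛgu], with a stem-final [dʒ] ~ [g] alternation.
If /dʒ/ were underlying and a rule turned it into [g] before the CAUS suffix, 'net' would also alternate; but it has [dʒ] in both [ponedʒɛ] and [ponedʒu].
So /g/ is underlying, and a rule of palatalization before a front vowel — /g/ and /s/ become palato-alveolar [dʒ] and [ʃ] before a front vowel — gives [dʒ].

/g/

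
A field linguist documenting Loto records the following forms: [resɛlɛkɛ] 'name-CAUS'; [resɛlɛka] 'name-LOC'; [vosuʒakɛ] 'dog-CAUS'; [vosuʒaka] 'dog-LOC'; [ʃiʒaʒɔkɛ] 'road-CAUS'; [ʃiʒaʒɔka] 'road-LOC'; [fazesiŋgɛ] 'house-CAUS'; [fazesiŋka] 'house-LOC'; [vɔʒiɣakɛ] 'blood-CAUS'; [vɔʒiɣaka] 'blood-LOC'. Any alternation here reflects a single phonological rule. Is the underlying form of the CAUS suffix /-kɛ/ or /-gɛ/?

The CAUS morpheme has two allomorphs, [-gɛ] and [-kɛ].
By contrast the LOC suffix keeps its initial [k] throughout — that segment must be underlying.
The CAUS suffix is therefore /-gɛ/ underlyingly, with post-vocalic devoicing: voiced stops become voiceless after a vowel.

/-gɛ/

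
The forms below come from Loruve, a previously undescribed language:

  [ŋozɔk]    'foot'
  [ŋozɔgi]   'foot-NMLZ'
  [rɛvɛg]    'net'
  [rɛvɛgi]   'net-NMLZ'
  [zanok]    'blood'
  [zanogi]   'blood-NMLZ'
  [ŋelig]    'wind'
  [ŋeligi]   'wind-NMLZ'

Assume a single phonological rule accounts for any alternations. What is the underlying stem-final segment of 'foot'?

'foot' shows [k] ~ [g] at the end of the stem ([ŋozɔk] vs [ŋozɔgi]).
If /g/ were underlying and a rule turned it into [k] in isolation, 'net' would also alternate; but it has [g] in both [rɛvɛg] and [rɛvɛgi].
So /k/ is underlying, and a rule of intervocalic voicing — voiceless stops become voiced between vowels — gives [g].

/k/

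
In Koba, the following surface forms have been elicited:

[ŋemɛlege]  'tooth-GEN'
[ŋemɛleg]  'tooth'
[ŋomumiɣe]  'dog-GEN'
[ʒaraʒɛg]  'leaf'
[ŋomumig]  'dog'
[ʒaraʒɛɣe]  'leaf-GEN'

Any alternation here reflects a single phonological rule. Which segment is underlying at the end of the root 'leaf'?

The stem for 'leaf' ends in [ɣ] in [ʒaraʒɛɣe] but [g] in [ʒaraʒɛg].
The stem 'tooth' ([ŋemɛlege], [ŋemɛleg]) shows [g] unchanged in both environments, so [g] cannot be basic with [ɣ] derived before the GEN suffix.
So /ɣ/ is underlying, and a rule of word-final hardening — voiced fricatives become stops word-finally — gives [g].

/ɣ/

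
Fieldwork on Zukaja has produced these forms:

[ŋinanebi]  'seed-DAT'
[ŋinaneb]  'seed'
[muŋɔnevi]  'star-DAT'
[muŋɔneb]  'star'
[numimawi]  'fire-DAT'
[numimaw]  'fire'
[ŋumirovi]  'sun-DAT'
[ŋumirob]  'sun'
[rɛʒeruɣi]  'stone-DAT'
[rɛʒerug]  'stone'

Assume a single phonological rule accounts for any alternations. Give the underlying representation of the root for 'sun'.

The stem for 'sun' ends in [v] in [ŋumirovi] but [b] in [ŋumirob].
If /b/ were underlying and a rule turned it into [v] before the DAT suffix, 'seed' would also alternate; but it has [b] in both [ŋinanebi] and [ŋinaneb].
The underlying segment must be /v/; voiced fricatives become stops word-finally, yielding [b] there.
So 'sun' = /ŋumirov/.

/ŋumirov/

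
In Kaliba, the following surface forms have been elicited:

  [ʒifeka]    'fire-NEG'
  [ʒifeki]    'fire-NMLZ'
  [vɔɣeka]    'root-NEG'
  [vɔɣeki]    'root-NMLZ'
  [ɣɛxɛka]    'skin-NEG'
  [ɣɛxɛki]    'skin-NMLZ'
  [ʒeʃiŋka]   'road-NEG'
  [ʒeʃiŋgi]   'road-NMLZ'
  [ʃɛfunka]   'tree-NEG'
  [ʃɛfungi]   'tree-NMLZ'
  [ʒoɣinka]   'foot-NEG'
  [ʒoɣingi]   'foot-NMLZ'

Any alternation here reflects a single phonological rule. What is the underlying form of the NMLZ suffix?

/-gi/

The NMLZ suffix surfaces as [-gi] and [-ki], depending on the final segment of the stem.
By contrast the NEG suffix keeps its initial [k] throughout — that segment must be underlying.
So the underlying form is /-gi/, and voiced stops become voiceless after a vowel.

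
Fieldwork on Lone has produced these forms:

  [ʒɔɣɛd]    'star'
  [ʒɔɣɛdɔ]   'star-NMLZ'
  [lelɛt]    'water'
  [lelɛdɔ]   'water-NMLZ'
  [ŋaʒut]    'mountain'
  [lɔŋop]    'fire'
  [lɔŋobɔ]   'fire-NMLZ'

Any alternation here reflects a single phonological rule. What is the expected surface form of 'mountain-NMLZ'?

[ŋaʒudɔ]

In [lelɛt] and [lelɛdɔ] the final segment of 'water' alternates: [t] ~ [d].
If /d/ were underlying and a rule turned it into [t] in isolation, 'star' would also alternate; but it has [d] in both [ʒɔɣɛd] and [ʒɔɣɛdɔ].
So /t/ is underlying, and a rule of intervocalic voicing — voiceless stops become voiced between vowels — gives [d].
From [ŋaʒut] the stem 'mountain' is /ŋaʒut/; between vowels this yields [ŋaʒudɔ].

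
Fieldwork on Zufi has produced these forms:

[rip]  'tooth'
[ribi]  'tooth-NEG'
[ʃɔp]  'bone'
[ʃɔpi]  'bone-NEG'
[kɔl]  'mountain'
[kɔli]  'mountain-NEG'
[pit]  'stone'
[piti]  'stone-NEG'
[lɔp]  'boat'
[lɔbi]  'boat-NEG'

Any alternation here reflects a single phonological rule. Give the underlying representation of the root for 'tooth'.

/rib/

'tooth' shows [p] ~ [b] at the end of the stem ([rip] vs [ribi]).
But 'bone' keeps [p] in both environments ([ʃɔp], [ʃɔpi]), so there is no rule changing /p/ to [b] before the NEG suffix.
So /b/ is underlying, and a rule of word-final obstruent devoicing — voiced obstruents become voiceless word-finally — gives [p].
Hence 'tooth' is /rib/ underlyingly.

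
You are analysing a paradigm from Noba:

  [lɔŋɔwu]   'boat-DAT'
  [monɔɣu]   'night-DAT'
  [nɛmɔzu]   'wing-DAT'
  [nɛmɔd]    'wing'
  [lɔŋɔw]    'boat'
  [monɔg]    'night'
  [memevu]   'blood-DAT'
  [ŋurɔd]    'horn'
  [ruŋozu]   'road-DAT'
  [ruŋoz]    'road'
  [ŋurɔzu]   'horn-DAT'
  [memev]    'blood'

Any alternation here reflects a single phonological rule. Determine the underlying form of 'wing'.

In [nɛmɔzu] and [nɛmɔd] the final segment of 'wing' alternates: [z] ~ [d].
The stem 'road' ([ruŋozu], [ruŋoz]) shows [z] unchanged in both environments, so [z] cannot be basic with [d] derived in isolation.
The underlying segment must be /d/; voiced stops become fricatives between vowels, yielding [z] there.
The underlying form of 'wing' is therefore /nɛmɔd/.

/nɛmɔd/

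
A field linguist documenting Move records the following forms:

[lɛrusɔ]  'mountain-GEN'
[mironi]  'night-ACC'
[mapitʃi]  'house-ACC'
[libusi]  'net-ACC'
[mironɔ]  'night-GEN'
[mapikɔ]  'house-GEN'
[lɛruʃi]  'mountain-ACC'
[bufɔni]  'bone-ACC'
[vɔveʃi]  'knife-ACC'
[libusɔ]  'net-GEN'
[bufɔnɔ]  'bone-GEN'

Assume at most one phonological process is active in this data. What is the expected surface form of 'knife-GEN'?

[vɔvesɔ]

The root 'mountain' surfaces as [lɛruʃi] and [lɛrusɔ], with a stem-final [ʃ] ~ [s] alternation.
Compare 'net', with invariant [s] in [libusi] and [libusɔ]: an analysis with underlying /s/ and a rule producing [ʃ] before the ACC suffix would wrongly predict alternation here too.
The underlying segment must be /ʃ/; palato-alveolar /tʃ/ and /ʃ/ become [k] and [s] when no front vowel follows, yielding [s] there.
The one attested form of 'knife', [vɔveʃi], shows underlying /vɔveʃ/. Applying the same rule when no front vowel follows gives [vɔvesɔ].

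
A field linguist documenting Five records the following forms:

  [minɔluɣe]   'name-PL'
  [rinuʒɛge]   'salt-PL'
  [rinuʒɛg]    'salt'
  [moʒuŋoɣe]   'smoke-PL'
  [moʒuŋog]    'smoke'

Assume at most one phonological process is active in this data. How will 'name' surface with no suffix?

[minɔlug]

'smoke' shows [ɣ] ~ [g] at the end of the stem ([moʒuŋoɣe] vs [moʒuŋog]).
Compare 'salt', with invariant [g] in [rinuʒɛge] and [rinuʒɛg]: an analysis with underlying /g/ and a rule producing [ɣ] before the PL suffix would wrongly predict alternation here too.
The underlying segment must be /ɣ/; voiced fricatives become stops word-finally, yielding [g] there.
From [minɔluɣe] the stem 'name' is /minɔluɣ/; word-finally this yields [minɔlug].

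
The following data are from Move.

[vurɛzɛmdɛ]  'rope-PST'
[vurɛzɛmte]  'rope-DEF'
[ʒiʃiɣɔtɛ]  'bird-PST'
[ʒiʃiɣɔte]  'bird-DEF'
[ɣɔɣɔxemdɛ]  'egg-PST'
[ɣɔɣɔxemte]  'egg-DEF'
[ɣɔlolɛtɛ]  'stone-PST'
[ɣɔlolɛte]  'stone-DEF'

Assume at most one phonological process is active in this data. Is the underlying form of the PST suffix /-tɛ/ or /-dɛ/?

/-dɛ/

The PST suffix surfaces as [-dɛ] and [-tɛ], depending on the final segment of the stem.
The DEF suffix, which begins with [t], is invariant after every stem; so [t] is not altered by any rule here.
So the underlying form is /-dɛ/, and voiced stops become voiceless after a vowel.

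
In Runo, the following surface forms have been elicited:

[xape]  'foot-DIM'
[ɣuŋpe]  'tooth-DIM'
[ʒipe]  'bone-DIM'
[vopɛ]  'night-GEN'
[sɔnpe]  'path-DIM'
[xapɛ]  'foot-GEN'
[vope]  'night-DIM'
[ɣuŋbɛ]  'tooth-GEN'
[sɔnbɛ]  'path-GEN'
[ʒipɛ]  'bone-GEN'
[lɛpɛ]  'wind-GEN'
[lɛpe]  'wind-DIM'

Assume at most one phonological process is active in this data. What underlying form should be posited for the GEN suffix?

/-bɛ/

The GEN morpheme has two allomorphs, [-bɛ] and [-pɛ].
The DIM suffix, which begins with [p], is invariant after every stem; so [p] is not altered by any rule here.
The GEN suffix is therefore /-bɛ/ underlyingly, with post-vocalic devoicing: voiced stops become voiceless after a vowel.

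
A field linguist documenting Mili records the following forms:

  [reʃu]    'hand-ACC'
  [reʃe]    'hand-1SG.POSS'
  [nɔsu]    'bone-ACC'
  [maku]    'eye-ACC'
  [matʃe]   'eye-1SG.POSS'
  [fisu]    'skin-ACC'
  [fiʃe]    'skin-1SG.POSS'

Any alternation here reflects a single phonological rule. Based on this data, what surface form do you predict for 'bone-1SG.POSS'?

The root 'skin' surfaces as [fisu] and [fiʃe], with a stem-final [s] ~ [ʃ] alternation.
Compare 'hand', with invariant [ʃ] in [reʃu] and [reʃe]: an analysis with underlying /ʃ/ and a rule producing [s] before the ACC suffix would wrongly predict alternation here too.
The underlying segment must be /s/; /k/ and /s/ become palato-alveolar [tʃ] and [ʃ] before a front vowel, yielding [ʃ] there.
From [nɔsu] the stem 'bone' is /nɔs/; before a front vowel this yields [nɔʃe].

[nɔʃe]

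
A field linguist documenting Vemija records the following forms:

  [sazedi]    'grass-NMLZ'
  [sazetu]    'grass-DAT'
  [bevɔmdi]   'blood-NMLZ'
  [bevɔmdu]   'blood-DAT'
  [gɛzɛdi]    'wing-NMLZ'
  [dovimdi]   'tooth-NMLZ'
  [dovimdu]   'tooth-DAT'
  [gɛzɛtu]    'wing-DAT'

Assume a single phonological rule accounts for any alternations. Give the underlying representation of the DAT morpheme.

The DAT morpheme has two allomorphs, [-du] and [-tu].
By contrast the NMLZ suffix keeps its initial [d] throughout — that segment must be underlying.
The DAT suffix is therefore /-tu/ underlyingly, with post-nasal voicing: voiceless stops become voiced after a nasal.

/-tu/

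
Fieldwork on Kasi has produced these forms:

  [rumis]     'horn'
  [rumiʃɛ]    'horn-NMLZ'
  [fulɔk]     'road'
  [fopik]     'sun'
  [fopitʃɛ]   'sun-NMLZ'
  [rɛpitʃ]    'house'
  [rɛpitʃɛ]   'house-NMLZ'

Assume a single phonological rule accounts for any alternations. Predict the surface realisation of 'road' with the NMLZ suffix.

[fulɔtʃɛ]

In [fopitʃɛ] and [fopik] the final segment of 'sun' alternates: [tʃ] ~ [k].
The stem 'house' ([rɛpitʃɛ], [rɛpitʃ]) shows [tʃ] unchanged in both environments, so [tʃ] cannot be basic with [k] derived in isolation.
Therefore /k/ is basic and [tʃ] is derived by palatalization before a front vowel (/k/ and /s/ become palato-alveolar [tʃ] and [ʃ] before a front vowel).
From [fulɔk] the stem 'road' is /fulɔk/; before a front vowel this yields [fulɔtʃɛ].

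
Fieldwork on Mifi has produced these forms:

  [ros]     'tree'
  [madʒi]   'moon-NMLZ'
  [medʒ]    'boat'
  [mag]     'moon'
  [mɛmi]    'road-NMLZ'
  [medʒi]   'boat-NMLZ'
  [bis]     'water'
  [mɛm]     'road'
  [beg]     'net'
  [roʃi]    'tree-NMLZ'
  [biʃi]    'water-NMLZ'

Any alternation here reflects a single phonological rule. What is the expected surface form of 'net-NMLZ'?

[bedʒi]

In [mag] and [madʒi] the final segment of 'moon' alternates: [g] ~ [dʒ].
If /dʒ/ were underlying and a rule turned it into [g] in isolation, 'boat' would also alternate; but it has [dʒ] in both [medʒ] and [medʒi].
Therefore /g/ is basic and [dʒ] is derived by palatalization before a front vowel (/g/ and /s/ become palato-alveolar [dʒ] and [ʃ] before a front vowel).
The one attested form of 'net', [beg], shows underlying /beg/. Applying the same rule before a front vowel gives [bedʒi].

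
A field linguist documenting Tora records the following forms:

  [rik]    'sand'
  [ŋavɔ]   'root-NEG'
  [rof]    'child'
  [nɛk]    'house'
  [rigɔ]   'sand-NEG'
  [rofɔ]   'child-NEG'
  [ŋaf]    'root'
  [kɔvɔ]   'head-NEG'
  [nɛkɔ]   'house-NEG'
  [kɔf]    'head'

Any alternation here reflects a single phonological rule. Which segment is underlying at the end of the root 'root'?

/v/

'root' shows [f] ~ [v] at the end of the stem ([ŋaf] vs [ŋavɔ]).
The stem 'child' ([rof], [rofɔ]) shows [f] unchanged in both environments, so [f] cannot be basic with [v] derived before the NEG suffix.
Therefore /v/ is basic and [f] is derived by word-final obstruent devoicing (voiced obstruents become voiceless word-finally).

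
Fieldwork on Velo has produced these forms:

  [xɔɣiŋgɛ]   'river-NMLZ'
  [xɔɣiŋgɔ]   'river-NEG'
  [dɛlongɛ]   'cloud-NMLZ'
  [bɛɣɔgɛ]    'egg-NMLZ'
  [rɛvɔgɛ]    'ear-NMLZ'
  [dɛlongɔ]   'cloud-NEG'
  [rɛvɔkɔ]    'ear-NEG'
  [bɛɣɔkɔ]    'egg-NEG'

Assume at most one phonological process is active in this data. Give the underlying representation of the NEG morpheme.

/-kɔ/

The NEG suffix surfaces as [-gɔ] and [-kɔ], depending on the final segment of the stem.
By contrast the NMLZ suffix keeps its initial [g] throughout — that segment must be underlying.
So the underlying form is /-kɔ/, and voiceless stops become voiced after a nasal.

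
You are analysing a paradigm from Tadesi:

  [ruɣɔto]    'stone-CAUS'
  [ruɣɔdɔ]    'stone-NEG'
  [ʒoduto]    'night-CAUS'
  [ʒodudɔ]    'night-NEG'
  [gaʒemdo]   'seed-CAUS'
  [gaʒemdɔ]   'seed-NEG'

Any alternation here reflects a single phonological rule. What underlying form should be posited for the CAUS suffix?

The CAUS morpheme has two allomorphs, [-do] and [-to].
The NEG suffix, which begins with [d], is invariant after every stem; so [d] is not altered by any rule here.
The CAUS suffix is therefore /-to/ underlyingly, with post-nasal voicing: voiceless stops become voiced after a nasal.

/-to/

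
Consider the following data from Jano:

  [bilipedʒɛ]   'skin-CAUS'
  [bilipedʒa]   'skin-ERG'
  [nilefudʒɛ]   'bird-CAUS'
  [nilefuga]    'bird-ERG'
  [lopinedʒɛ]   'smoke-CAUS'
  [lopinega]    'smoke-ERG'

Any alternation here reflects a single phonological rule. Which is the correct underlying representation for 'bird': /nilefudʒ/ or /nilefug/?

/nilefug/

The stem for 'bird' ends in [dʒ] in [nilefudʒɛ] but [g] in [nilefuga].
If /dʒ/ were underlying and a rule turned it into [g] before the ERG suffix, 'skin' would also alternate; but it has [dʒ] in both [bilipedʒɛ] and [bilipedʒa].
The alternation reflects palatalization before a front vowel: /g/ becomes palato-alveolar [dʒ] before a front vowel. /g/ is underlying.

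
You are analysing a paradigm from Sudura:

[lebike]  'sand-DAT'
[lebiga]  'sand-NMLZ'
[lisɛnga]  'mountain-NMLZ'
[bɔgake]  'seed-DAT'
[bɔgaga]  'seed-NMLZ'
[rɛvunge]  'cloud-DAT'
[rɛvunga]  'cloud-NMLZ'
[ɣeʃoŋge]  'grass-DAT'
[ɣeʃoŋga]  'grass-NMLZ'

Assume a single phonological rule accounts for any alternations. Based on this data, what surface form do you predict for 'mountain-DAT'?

The DAT morpheme has two allomorphs, [-ge] and [-ke].
The NMLZ suffix, which begins with [g], is invariant after every stem; so [g] is not altered by any rule here.
So the underlying form is /-ke/, and voiceless stops become voiced after a nasal.
After 'mountain', which ends in a nasal, the suffix surfaces as [-ge], giving [lisɛnge].

[lisɛnge]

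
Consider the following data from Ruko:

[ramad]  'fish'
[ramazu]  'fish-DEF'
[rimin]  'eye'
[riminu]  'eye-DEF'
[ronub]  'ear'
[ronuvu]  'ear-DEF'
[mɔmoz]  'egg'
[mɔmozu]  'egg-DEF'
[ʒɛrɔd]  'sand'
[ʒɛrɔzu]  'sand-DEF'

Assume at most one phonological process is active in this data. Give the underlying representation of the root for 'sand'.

In [ʒɛrɔd] and [ʒɛrɔzu] the final segment of 'sand' alternates: [d] ~ [z].
Compare 'egg', with invariant [z] in [mɔmoz] and [mɔmozu]: an analysis with underlying /z/ and a rule producing [d] in isolation would wrongly predict alternation here too.
The alternation reflects intervocalic spirantization: voiced stops become fricatives between vowels. /d/ is underlying.

/ʒɛrɔd/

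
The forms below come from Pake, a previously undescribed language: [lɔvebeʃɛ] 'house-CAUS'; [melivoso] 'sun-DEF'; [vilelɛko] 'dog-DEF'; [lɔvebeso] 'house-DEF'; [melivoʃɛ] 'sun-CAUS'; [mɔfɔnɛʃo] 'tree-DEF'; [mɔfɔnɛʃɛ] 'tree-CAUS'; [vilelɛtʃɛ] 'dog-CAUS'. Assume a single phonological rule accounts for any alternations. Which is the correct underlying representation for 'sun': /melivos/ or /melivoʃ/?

In [melivoʃɛ] and [melivoso] the final segment of 'sun' alternates: [ʃ] ~ [s].
The stem 'tree' ([mɔfɔnɛʃɛ], [mɔfɔnɛʃo]) shows [ʃ] unchanged in both environments, so [ʃ] cannot be basic with [s] derived before the DEF suffix.
The alternation reflects palatalization before a front vowel: /k/ and /s/ become palato-alveolar [tʃ] and [ʃ] before a front vowel. /s/ is underlying.

/melivos/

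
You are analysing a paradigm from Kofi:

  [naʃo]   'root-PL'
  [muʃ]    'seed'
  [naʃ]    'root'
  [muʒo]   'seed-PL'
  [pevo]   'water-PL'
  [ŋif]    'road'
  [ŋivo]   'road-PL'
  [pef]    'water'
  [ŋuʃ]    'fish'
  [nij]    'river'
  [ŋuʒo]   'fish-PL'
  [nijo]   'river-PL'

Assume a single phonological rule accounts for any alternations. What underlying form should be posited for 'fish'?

In [ŋuʒo] and [ŋuʃ] the final segment of 'fish' alternates: [ʒ] ~ [ʃ].
If /ʃ/ were underlying and a rule turned it into [ʒ] before the PL suffix, 'root' would also alternate; but it has [ʃ] in both [naʃo] and [naʃ].
The alternation reflects word-final obstruent devoicing: voiced obstruents become voiceless word-finally. /ʒ/ is underlying.

/ŋuʒ/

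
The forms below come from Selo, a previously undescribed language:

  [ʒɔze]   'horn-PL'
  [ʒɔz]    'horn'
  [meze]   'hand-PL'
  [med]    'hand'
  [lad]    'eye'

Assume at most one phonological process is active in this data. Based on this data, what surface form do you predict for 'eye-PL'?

In [meze] and [med] the final segment of 'hand' alternates: [z] ~ [d].
The stem 'horn' ([ʒɔze], [ʒɔz]) shows [z] unchanged in both environments, so [z] cannot be basic with [d] derived in isolation.
The alternation reflects intervocalic spirantization: voiced stops become fricatives between vowels. /d/ is underlying.
From [lad] the stem 'eye' is /lad/; between vowels this yields [laze].

[laze]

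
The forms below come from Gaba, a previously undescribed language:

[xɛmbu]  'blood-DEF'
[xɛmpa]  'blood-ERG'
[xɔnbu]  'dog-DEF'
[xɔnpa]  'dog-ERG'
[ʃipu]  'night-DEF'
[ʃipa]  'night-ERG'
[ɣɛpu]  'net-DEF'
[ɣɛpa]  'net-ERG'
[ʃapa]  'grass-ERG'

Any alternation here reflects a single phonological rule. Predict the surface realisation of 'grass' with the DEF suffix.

[ʃapu]

The DEF morpheme has two allomorphs, [-bu] and [-pu].
The ERG suffix, which begins with [p], is invariant after every stem; so [p] is not altered by any rule here.
So the underlying form is /-bu/, and voiced stops become voiceless after a vowel.
After 'grass', which ends in a vowel, the suffix surfaces as [-pu], giving [ʃapu].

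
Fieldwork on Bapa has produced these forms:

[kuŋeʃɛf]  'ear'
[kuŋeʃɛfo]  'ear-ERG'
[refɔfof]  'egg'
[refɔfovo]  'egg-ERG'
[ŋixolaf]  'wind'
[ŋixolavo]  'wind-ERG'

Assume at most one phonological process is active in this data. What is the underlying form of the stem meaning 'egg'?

'egg' shows [f] ~ [v] at the end of the stem ([refɔfof] vs [refɔfovo]).
Compare 'ear', with invariant [f] in [kuŋeʃɛf] and [kuŋeʃɛfo]: an analysis with underlying /f/ and a rule producing [v] before the ERG suffix would wrongly predict alternation here too.
So /v/ is underlying, and a rule of word-final obstruent devoicing — voiced obstruents become voiceless word-finally — gives [f].

/refɔfov/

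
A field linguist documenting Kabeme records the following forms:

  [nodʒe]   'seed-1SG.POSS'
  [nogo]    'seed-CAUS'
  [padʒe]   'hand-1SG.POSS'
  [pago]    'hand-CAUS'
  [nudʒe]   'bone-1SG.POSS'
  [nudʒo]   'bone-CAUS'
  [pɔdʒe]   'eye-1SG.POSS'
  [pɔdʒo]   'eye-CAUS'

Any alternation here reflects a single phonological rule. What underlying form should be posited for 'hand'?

The root 'hand' surfaces as [padʒe] and [pago], with a stem-final [dʒ] ~ [g] alternation.
Compare 'eye', with invariant [dʒ] in [pɔdʒe] and [pɔdʒo]: an analysis with underlying /dʒ/ and a rule producing [g] before the CAUS suffix would wrongly predict alternation here too.
Therefore /g/ is basic and [dʒ] is derived by palatalization before a front vowel (/g/ becomes palato-alveolar [dʒ] before a front vowel).

/pag/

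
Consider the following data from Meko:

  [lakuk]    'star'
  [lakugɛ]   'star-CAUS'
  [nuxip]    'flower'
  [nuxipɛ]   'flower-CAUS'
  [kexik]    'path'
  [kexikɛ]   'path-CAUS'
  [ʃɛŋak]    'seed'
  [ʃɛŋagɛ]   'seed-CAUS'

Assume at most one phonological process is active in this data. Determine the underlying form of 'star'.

The root 'star' surfaces as [lakuk] and [lakugɛ], with a stem-final [k] ~ [g] alternation.
The stem 'path' ([kexik], [kexikɛ]) shows [k] unchanged in both environments, so [k] cannot be basic with [g] derived before the CAUS suffix.
The alternation reflects word-final obstruent devoicing: voiced obstruents become voiceless word-finally. /g/ is underlying.
So 'star' = /lakug/.

/lakug/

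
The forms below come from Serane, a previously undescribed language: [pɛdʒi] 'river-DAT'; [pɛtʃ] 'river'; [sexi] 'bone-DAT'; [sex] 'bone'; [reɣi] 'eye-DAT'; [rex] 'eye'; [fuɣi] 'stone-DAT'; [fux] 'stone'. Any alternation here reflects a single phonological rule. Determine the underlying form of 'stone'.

In [fuɣi] and [fux] the final segment of 'stone' alternates: [ɣ] ~ [x].
But 'bone' keeps [x] in both environments ([sexi], [sex]), so there is no rule changing /x/ to [ɣ] before the DAT suffix.
The alternation reflects word-final obstruent devoicing: voiced obstruents become voiceless word-finally. /ɣ/ is underlying.

/fuɣ/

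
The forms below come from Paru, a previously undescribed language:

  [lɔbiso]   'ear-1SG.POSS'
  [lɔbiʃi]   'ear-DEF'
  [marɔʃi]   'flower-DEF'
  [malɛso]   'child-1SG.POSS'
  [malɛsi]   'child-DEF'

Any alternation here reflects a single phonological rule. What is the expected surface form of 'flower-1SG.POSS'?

[marɔso]

'ear' shows [s] ~ [ʃ] at the end of the stem ([lɔbiso] vs [lɔbiʃi]).
The stem 'child' ([malɛso], [malɛsi]) shows [s] unchanged in both environments, so [s] cannot be basic with [ʃ] derived before the DEF suffix.
The alternation reflects depalatalization: palato-alveolar /ʃ/ becomes [s] when no front vowel follows. /ʃ/ is underlying.
From [marɔʃi] the stem 'flower' is /marɔʃ/; when no front vowel follows this yields [marɔso].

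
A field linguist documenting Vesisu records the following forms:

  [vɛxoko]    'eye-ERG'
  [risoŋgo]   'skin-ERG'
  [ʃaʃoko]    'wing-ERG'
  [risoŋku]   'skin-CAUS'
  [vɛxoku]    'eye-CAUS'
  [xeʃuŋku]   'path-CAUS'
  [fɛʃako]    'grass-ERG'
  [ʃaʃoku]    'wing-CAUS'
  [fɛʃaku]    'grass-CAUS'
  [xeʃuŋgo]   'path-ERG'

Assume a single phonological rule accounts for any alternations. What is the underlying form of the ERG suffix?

/-go/

The ERG suffix surfaces as [-go] and [-ko], depending on the final segment of the stem.
The CAUS suffix, which begins with [k], is invariant after every stem; so [k] is not altered by any rule here.
The ERG suffix is therefore /-go/ underlyingly, with post-vocalic devoicing: voiced stops become voiceless after a vowel.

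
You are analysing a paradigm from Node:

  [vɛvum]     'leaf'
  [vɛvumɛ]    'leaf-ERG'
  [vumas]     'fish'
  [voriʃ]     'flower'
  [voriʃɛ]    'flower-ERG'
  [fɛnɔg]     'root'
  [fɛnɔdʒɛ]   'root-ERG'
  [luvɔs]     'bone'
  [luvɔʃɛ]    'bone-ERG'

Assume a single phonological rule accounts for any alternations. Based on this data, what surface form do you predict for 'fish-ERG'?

'bone' shows [s] ~ [ʃ] at the end of the stem ([luvɔs] vs [luvɔʃɛ]).
Compare 'flower', with invariant [ʃ] in [voriʃ] and [voriʃɛ]: an analysis with underlying /ʃ/ and a rule producing [s] in isolation would wrongly predict alternation here too.
The underlying segment must be /s/; /g/ and /s/ become palato-alveolar [dʒ] and [ʃ] before a front vowel, yielding [ʃ] there.
From [vumas] the stem 'fish' is /vumas/; before a front vowel this yields [vumaʃɛ].

[vumaʃɛ]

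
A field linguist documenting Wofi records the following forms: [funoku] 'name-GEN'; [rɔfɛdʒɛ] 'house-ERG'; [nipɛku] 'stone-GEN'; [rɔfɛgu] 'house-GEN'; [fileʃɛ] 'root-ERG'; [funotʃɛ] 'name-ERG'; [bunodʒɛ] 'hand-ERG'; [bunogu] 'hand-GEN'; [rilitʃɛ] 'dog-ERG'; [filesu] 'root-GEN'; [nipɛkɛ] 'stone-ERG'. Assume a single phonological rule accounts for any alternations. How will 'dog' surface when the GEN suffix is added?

'name' shows [k] ~ [tʃ] at the end of the stem ([funoku] vs [funotʃɛ]).
Compare 'stone', with invariant [k] in [nipɛku] and [nipɛkɛ]: an analysis with underlying /k/ and a rule producing [tʃ] before the ERG suffix would wrongly predict alternation here too.
So /tʃ/ is underlying, and a rule of depalatalization — palato-alveolar /tʃ/, /dʒ/ and /ʃ/ become [k], [g] and [s] when no front vowel follows — gives [k].
From [rilitʃɛ] the stem 'dog' is /rilitʃ/; when no front vowel follows this yields [riliku].

[riliku]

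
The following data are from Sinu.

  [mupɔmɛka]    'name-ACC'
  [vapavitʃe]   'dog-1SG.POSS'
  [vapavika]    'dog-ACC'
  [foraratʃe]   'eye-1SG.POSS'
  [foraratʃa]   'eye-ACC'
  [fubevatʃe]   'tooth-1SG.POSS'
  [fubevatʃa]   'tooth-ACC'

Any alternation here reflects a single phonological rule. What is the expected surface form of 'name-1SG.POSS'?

The root 'dog' surfaces as [vapavitʃe] and [vapavika], with a stem-final [tʃ] ~ [k] alternation.
If /tʃ/ were underlying and a rule turned it into [k] before the ACC suffix, 'eye' would also alternate; but it has [tʃ] in both [foraratʃe] and [foraratʃa].
So /k/ is underlying, and a rule of palatalization before a front vowel — /k/ becomes palato-alveolar [tʃ] before a front vowel — gives [tʃ].
From [mupɔmɛka] the stem 'name' is /mupɔmɛk/; before a front vowel this yields [mupɔmɛtʃe].

[mupɔmɛtʃe]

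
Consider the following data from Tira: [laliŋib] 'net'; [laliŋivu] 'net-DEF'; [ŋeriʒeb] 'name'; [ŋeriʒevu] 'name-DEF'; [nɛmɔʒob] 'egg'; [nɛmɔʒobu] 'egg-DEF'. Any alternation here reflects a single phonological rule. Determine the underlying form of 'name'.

/ŋeriʒev/

The stem for 'name' ends in [b] in [ŋeriʒeb] but [v] in [ŋeriʒevu].
If /b/ were underlying and a rule turned it into [v] before the DEF suffix, 'egg' would also alternate; but it has [b] in both [nɛmɔʒob] and [nɛmɔʒobu].
So /v/ is underlying, and a rule of word-final hardening — voiced fricatives become stops word-finally — gives [b].
So 'name' = /ŋeriʒev/.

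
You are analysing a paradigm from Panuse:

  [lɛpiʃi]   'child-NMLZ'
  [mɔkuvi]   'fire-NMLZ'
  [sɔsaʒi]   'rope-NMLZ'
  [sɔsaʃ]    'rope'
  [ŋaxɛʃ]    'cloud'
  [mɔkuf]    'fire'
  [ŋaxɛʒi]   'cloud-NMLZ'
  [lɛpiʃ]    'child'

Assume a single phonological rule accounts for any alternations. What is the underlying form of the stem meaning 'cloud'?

The stem for 'cloud' ends in [ʃ] in [ŋaxɛʃ] but [ʒ] in [ŋaxɛʒi].
Compare 'child', with invariant [ʃ] in [lɛpiʃ] and [lɛpiʃi]: an analysis with underlying /ʃ/ and a rule producing [ʒ] before the NMLZ suffix would wrongly predict alternation here too.
Therefore /ʒ/ is basic and [ʃ] is derived by word-final obstruent devoicing (voiced obstruents become voiceless word-finally).

/ŋaxɛʒ/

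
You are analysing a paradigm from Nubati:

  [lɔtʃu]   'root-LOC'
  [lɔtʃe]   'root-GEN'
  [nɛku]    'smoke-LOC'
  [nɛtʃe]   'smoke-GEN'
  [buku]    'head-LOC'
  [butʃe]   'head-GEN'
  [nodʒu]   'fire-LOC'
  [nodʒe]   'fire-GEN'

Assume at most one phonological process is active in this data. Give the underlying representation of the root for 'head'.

/buk/

In [buku] and [butʃe] the final segment of 'head' alternates: [k] ~ [tʃ].
The stem 'root' ([lɔtʃu], [lɔtʃe]) shows [tʃ] unchanged in both environments, so [tʃ] cannot be basic with [k] derived before the LOC suffix.
Therefore /k/ is basic and [tʃ] is derived by palatalization before a front vowel (/k/ becomes palato-alveolar [tʃ] before a front vowel).
Hence 'head' is /buk/ underlyingly.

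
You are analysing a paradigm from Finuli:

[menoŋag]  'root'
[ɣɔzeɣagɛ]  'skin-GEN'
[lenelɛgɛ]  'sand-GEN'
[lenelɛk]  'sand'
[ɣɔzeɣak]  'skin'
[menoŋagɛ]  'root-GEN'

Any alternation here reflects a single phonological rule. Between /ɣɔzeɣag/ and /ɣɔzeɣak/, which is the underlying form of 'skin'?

'skin' shows [k] ~ [g] at the end of the stem ([ɣɔzeɣak] vs [ɣɔzeɣagɛ]).
If /g/ were underlying and a rule turned it into [k] in isolation, 'root' would also alternate; but it has [g] in both [menoŋag] and [menoŋagɛ].
Therefore /k/ is basic and [g] is derived by intervocalic voicing (voiceless stops become voiced between vowels).

/ɣɔzeɣak/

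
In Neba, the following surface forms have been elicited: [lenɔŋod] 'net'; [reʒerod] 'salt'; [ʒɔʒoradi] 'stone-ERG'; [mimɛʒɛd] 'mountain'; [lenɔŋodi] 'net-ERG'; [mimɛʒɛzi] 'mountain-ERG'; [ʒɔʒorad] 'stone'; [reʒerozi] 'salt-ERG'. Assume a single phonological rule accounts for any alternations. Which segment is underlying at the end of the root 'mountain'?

/z/

In [mimɛʒɛzi] and [mimɛʒɛd] the final segment of 'mountain' alternates: [z] ~ [d].
Compare 'stone', with invariant [d] in [ʒɔʒoradi] and [ʒɔʒorad]: an analysis with underlying /d/ and a rule producing [z] before the ERG suffix would wrongly predict alternation here too.
Therefore /z/ is basic and [d] is derived by word-final hardening (voiced fricatives become stops word-finally).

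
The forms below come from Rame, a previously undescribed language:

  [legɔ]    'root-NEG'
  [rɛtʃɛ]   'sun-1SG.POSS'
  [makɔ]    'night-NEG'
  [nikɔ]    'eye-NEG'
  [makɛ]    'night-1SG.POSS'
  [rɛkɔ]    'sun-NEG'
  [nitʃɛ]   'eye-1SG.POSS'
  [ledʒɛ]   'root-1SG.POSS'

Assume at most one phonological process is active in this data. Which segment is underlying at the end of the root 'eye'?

/tʃ/

The root 'eye' surfaces as [nikɔ] and [nitʃɛ], with a stem-final [k] ~ [tʃ] alternation.
Compare 'night', with invariant [k] in [makɔ] and [makɛ]: an analysis with underlying /k/ and a rule producing [tʃ] before the 1SG.POSS suffix would wrongly predict alternation here too.
The underlying segment must be /tʃ/; palato-alveolar /tʃ/ and /dʒ/ become [k] and [g] when no front vowel follows, yielding [k] there.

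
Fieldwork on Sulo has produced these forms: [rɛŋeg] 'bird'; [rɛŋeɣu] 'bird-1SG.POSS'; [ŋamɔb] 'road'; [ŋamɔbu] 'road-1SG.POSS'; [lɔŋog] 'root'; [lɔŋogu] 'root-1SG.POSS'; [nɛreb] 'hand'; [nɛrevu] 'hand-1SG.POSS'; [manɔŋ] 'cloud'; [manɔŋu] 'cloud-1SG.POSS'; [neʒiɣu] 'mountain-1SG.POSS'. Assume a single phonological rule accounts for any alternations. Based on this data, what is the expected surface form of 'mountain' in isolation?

The root 'bird' surfaces as [rɛŋeg] and [rɛŋeɣu], with a stem-final [g] ~ [ɣ] alternation.
Compare 'root', with invariant [g] in [lɔŋog] and [lɔŋogu]: an analysis with underlying /g/ and a rule producing [ɣ] before the 1SG.POSS suffix would wrongly predict alternation here too.
So /ɣ/ is underlying, and a rule of word-final hardening — voiced fricatives become stops word-finally — gives [g].
The one attested form of 'mountain', [neʒiɣu], shows underlying /neʒiɣ/. Applying the same rule word-finally gives [neʒig].

[neʒig]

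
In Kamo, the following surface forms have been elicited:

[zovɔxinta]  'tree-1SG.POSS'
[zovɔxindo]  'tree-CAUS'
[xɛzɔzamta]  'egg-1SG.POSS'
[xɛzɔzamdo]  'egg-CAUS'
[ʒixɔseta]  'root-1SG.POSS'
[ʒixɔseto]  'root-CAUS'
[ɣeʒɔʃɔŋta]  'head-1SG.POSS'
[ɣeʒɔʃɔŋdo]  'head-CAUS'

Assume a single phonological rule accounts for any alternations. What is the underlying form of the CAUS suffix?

/-do/

The CAUS morpheme has two allomorphs, [-do] and [-to].
The 1SG.POSS suffix, which begins with [t], is invariant after every stem; so [t] is not altered by any rule here.
The CAUS suffix is therefore /-do/ underlyingly, with post-vocalic devoicing: voiced stops become voiceless after a vowel.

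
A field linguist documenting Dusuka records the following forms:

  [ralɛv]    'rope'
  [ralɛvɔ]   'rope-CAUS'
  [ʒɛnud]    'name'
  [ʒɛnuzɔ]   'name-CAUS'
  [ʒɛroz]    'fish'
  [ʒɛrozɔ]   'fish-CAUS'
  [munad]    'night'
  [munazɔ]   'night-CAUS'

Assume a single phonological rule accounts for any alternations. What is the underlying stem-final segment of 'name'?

/d/

The root 'name' surfaces as [ʒɛnud] and [ʒɛnuzɔ], with a stem-final [d] ~ [z] alternation.
But 'fish' keeps [z] in both environments ([ʒɛroz], [ʒɛrozɔ]), so there is no rule changing /z/ to [d] in isolation.
The alternation reflects intervocalic spirantization: voiced stops become fricatives between vowels. /d/ is underlying.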